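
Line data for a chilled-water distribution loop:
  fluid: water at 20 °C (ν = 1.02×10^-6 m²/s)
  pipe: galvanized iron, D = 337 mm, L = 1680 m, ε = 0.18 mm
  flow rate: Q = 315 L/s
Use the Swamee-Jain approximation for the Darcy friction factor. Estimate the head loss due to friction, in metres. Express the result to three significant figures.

h_f ≈ 55.3 m

V = 4Q/(πD²) = 4·0.315/(π·0.337²) = 3.532 m/s
Re = VD/ν = 3.532·0.337/1.02×10^-6 = 1.17×10^6 → turbulent
ε/D = 0.18/337 = 5.34×10^-4
Swamee-Jain: f = 0.01746
h_f = f(L/D)V²/(2g) = 0.01746·(1680/0.337)·3.532²/(2·9.81) = 55.31 m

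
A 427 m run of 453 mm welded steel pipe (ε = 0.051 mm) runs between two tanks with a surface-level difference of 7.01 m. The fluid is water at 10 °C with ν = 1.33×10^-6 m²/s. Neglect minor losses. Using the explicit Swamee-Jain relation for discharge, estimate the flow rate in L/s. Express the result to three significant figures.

Swamee-Jain (Type II): Q = -0.965·√(gD⁵h_f/L)·ln[ε/(3.7D) + √(3.17ν²L/(gD³h_f))]
√(gD⁵h_f/L) = √(9.81·0.453⁵·7.01/427) = 0.05543
ε/(3.7D) = 3.04×10^-5; √(3.17ν²L/(gD³h_f)) = 1.94×10^-5
Q = -0.965·0.05543·ln(4.978×10^-5) = 0.5299 m³/s
Check: V = 3.29 m/s, Re = 1.12×10^6, f = 0.01357, h_f = 7.05 m ≈ 7.01 m ✓

Q ≈ 530 L/s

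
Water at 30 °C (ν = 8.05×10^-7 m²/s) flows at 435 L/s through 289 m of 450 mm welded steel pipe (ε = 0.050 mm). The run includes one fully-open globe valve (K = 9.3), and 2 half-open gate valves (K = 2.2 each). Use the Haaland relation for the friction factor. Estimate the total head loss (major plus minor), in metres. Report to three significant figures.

V = 4Q/(πD²) = 2.735 m/s; V²/2g = 0.3813 m
Re = 1.53×10^6, ε/D = 1.11×10^-4 → f = 0.01311 (Haaland)
Major: h_f = f(L/D)·V²/2g = 0.01311·642.2·0.3813 = 3.210 m
Minor: ΣK = 13.7; h_m = ΣK·V²/2g = 5.224 m
Total H_L = 3.210 + 5.224 = 8.434 m

H_L ≈ 8.43 m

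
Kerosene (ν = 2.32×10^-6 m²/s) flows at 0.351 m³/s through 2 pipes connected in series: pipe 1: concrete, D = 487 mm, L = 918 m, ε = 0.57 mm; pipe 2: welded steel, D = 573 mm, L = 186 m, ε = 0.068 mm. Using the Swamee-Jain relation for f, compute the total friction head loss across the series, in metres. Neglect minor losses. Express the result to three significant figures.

H ≈ 7.71 m

Pipe 1: V = 1.884 m/s, Re = 3.96×10^5, ε/D = 0.00117, f = 0.02121, h_1 = f(L/D)V²/2g = 7.236 m
Pipe 2: V = 1.361 m/s, Re = 3.36×10^5, ε/D = 1.19×10^-4, f = 0.01538, h_2 = f(L/D)V²/2g = 0.4715 m
Series → Q common, losses add: H = Σh = 7.708 m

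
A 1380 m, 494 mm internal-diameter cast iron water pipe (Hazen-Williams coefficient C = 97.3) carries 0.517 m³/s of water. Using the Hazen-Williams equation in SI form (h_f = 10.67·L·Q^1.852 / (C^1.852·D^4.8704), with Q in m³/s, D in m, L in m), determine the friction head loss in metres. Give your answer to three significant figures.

h_f ≈ 28.0 m

h_f = 10.67·1380·0.517^1.852 / (97.3^1.852·0.494^4.8704) = 28.00 m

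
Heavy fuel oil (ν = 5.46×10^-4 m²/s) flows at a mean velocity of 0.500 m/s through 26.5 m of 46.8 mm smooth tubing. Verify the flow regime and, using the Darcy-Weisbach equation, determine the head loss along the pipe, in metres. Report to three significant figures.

Re = VD/ν = 0.500·0.04680/5.46×10^-4 = 42.9 → laminar (Re < 2300)
f = 64/Re = 1.493
h_f = f(L/D)V²/(2g) = 1.493·(26.5/0.04680)·0.500²/(2·9.81) = 10.77 m

h_f ≈ 10.8 m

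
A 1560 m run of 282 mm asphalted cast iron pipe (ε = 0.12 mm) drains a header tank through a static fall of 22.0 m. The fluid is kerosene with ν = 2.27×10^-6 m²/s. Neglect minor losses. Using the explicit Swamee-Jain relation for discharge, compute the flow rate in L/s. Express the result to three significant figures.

Q ≈ 130 L/s

Swamee-Jain (Type II): Q = -0.965·√(gD⁵h_f/L)·ln[ε/(3.7D) + √(3.17ν²L/(gD³h_f))]
√(gD⁵h_f/L) = √(9.81·0.282⁵·22.0/1560) = 0.01571
ε/(3.7D) = 1.15×10^-4; √(3.17ν²L/(gD³h_f)) = 7.26×10^-5
Q = -0.965·0.01571·ln(1.876×10^-4) = 0.1301 m³/s
Check: V = 2.08 m/s, Re = 2.59×10^5, f = 0.01810, h_f = 22.1 m ≈ 22.0 m ✓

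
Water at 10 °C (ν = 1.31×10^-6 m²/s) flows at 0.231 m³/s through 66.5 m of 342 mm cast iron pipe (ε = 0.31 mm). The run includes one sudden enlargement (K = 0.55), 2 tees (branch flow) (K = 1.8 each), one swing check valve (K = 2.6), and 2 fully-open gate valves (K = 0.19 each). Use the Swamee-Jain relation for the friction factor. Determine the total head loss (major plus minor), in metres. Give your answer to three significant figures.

H_L ≈ 3.54 m

V = 4Q/(πD²) = 2.515 m/s; V²/2g = 0.3223 m
Re = 6.56×10^5, ε/D = 9.06×10^-4 → f = 0.01978 (Swamee-Jain)
Major: h_f = f(L/D)·V²/2g = 0.01978·194.4·0.3223 = 1.239 m
Minor: ΣK = 7.13; h_m = ΣK·V²/2g = 2.298 m
Total H_L = 1.239 + 2.298 = 3.537 m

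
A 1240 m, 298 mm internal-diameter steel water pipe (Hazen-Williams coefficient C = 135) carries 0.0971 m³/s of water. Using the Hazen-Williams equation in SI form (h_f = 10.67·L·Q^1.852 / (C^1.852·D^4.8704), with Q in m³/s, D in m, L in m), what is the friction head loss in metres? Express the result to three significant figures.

h_f ≈ 7.27 m

h_f = 10.67·1240·0.0971^1.852 / (135^1.852·0.298^4.8704) = 7.266 m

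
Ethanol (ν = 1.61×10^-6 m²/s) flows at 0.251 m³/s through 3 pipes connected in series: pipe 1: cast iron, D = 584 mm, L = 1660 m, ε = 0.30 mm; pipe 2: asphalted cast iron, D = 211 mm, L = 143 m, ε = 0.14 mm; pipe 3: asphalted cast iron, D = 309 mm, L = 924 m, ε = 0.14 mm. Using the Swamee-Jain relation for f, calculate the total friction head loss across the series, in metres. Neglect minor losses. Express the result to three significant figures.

H ≈ 64.5 m

Pipe 1: V = 0.9370 m/s, Re = 3.40×10^5, ε/D = 5.14×10^-4, f = 0.01825, h_1 = f(L/D)V²/2g = 2.322 m
Pipe 2: V = 7.178 m/s, Re = 9.41×10^5, ε/D = 6.64×10^-4, f = 0.01835, h_2 = f(L/D)V²/2g = 32.65 m
Pipe 3: V = 3.347 m/s, Re = 6.42×10^5, ε/D = 4.53×10^-4, f = 0.01726, h_3 = f(L/D)V²/2g = 29.48 m
Series → Q common, losses add: H = Σh = 64.45 m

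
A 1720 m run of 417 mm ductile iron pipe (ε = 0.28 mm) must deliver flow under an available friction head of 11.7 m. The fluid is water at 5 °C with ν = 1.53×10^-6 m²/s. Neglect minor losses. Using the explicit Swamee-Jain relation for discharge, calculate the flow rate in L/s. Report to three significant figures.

Q ≈ 236 L/s

Swamee-Jain (Type II): Q = -0.965·√(gD⁵h_f/L)·ln[ε/(3.7D) + √(3.17ν²L/(gD³h_f))]
√(gD⁵h_f/L) = √(9.81·0.417⁵·11.7/1720) = 0.02901
ε/(3.7D) = 1.81×10^-4; √(3.17ν²L/(gD³h_f)) = 3.92×10^-5
Q = -0.965·0.02901·ln(2.206×10^-4) = 0.2357 m³/s
Check: V = 1.73 m/s, Re = 4.70×10^5, f = 0.01882, h_f = 11.8 m ≈ 11.7 m ✓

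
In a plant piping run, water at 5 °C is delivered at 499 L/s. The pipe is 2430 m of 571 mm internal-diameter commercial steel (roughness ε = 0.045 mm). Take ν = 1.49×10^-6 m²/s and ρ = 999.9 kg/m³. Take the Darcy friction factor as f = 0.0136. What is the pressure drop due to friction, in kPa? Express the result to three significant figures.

Δp ≈ 110 kPa

V = 4Q/(πD²) = 4·0.499/(π·0.571²) = 1.949 m/s
h_f = f(L/D)V²/(2g) = 0.01360·(2430/0.571)·1.949²/(2·9.81) = 11.20 m
Δp = ρg·h_f = 999.9·9.81·11.20 = 109.9 kPa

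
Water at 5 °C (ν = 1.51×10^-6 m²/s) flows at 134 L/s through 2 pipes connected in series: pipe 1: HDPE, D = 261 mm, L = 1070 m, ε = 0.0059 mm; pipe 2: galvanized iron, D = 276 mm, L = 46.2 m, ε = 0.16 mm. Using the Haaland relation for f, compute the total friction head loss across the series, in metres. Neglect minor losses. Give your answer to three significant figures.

Pipe 1: V = 2.505 m/s, Re = 4.33×10^5, ε/D = 2.26×10^-5, f = 0.01365, h_1 = f(L/D)V²/2g = 17.89 m
Pipe 2: V = 2.240 m/s, Re = 4.09×10^5, ε/D = 5.80×10^-4, f = 0.01822, h_2 = f(L/D)V²/2g = 0.7798 m
Series → Q common, losses add: H = Σh = 18.67 m

H ≈ 18.7 m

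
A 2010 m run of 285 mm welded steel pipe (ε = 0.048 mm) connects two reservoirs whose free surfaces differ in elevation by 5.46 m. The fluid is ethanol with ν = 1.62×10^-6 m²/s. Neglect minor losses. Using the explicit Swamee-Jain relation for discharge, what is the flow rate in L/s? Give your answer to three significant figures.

Swamee-Jain (Type II): Q = -0.965·√(gD⁵h_f/L)·ln[ε/(3.7D) + √(3.17ν²L/(gD³h_f))]
√(gD⁵h_f/L) = √(9.81·0.285⁵·5.46/2010) = 0.007079
ε/(3.7D) = 4.55×10^-5; √(3.17ν²L/(gD³h_f)) = 1.16×10^-4
Q = -0.965·0.007079·ln(1.616×10^-4) = 0.05963 m³/s
Check: V = 0.935 m/s, Re = 1.64×10^5, f = 0.01739, h_f = 5.46 m ≈ 5.46 m ✓

Q ≈ 59.6 L/s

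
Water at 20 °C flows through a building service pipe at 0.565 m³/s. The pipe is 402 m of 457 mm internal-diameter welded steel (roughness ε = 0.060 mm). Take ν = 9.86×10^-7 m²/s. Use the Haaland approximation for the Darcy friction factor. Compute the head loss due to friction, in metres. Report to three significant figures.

V = 4Q/(πD²) = 4·0.565/(π·0.457²) = 3.444 m/s
Re = VD/ν = 3.444·0.457/9.86×10^-7 = 1.60×10^6 → turbulent
ε/D = 0.060/457 = 1.31×10^-4
Haaland: f = 0.01339
h_f = f(L/D)V²/(2g) = 0.01339·(402/0.457)·3.444²/(2·9.81) = 7.123 m

h_f ≈ 7.12 m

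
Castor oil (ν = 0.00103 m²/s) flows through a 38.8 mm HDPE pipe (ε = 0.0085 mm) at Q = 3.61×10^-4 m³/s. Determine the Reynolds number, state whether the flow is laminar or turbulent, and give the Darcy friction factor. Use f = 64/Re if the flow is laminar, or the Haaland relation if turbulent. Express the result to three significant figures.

V = 4Q/(πD²) = 0.3053 m/s
Re = VD/ν = 0.3053·0.0388/0.00103 = 11.5
Re < 2300 → laminar → f = 64/Re = 5.565

Re ≈ 11.5; laminar; f = 64/Re ≈ 5.56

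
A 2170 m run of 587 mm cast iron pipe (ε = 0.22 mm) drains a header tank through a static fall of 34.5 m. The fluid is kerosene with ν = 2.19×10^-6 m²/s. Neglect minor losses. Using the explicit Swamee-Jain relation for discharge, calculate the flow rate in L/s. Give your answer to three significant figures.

Q ≈ 906 L/s

Swamee-Jain (Type II): Q = -0.965·√(gD⁵h_f/L)·ln[ε/(3.7D) + √(3.17ν²L/(gD³h_f))]
√(gD⁵h_f/L) = √(9.81·0.587⁵·34.5/2170) = 0.1043
ε/(3.7D) = 1.01×10^-4; √(3.17ν²L/(gD³h_f)) = 2.20×10^-5
Q = -0.965·0.1043·ln(1.232×10^-4) = 0.9056 m³/s
Check: V = 3.35 m/s, Re = 8.97×10^5, f = 0.01645, h_f = 34.7 m ≈ 34.5 m ✓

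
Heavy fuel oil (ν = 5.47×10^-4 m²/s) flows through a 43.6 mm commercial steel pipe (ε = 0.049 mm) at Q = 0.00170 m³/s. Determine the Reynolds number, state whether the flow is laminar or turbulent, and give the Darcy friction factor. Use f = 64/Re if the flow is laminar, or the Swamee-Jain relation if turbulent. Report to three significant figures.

Re ≈ 90.8; laminar; f = 64/Re ≈ 0.705

V = 4Q/(πD²) = 1.139 m/s
Re = VD/ν = 1.139·0.0436/5.47×10^-4 = 90.8
Re < 2300 → laminar → f = 64/Re = 0.7052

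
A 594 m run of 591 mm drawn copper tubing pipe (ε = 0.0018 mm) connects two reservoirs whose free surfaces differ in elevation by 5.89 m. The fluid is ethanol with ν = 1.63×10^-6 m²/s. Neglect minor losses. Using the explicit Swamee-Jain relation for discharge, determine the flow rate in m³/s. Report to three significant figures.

Swamee-Jain (Type II): Q = -0.965·√(gD⁵h_f/L)·ln[ε/(3.7D) + √(3.17ν²L/(gD³h_f))]
√(gD⁵h_f/L) = √(9.81·0.591⁵·5.89/594) = 0.08375
ε/(3.7D) = 8.23×10^-7; √(3.17ν²L/(gD³h_f)) = 2.05×10^-5
Q = -0.965·0.08375·ln(2.130×10^-5) = 0.8693 m³/s
Check: V = 3.17 m/s, Re = 1.15×10^6, f = 0.01142, h_f = 5.88 m ≈ 5.89 m ✓

Q ≈ 0.869 m³/s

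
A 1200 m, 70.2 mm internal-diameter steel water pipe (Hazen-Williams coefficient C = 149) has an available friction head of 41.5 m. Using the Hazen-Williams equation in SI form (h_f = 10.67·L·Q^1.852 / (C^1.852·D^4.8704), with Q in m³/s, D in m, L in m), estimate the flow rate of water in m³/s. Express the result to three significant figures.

Q ≈ 0.00624 m³/s

Rearranging: Q = [h_f·C^1.852·D^4.8704 / (10.67·L)]^(1/1.852)
Q = [41.5·149^1.852·0.0702^4.8704 / (10.67·1200)]^0.540 = 0.006240 m³/s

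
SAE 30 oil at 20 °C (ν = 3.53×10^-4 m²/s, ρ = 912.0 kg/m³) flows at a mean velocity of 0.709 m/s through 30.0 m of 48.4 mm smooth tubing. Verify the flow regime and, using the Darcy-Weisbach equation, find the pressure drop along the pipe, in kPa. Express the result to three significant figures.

Re = VD/ν = 0.709·0.04840/3.53×10^-4 = 97.2 → laminar (Re < 2300)
f = 64/Re = 0.6584
h_f = f(L/D)V²/(2g) = 0.6584·(30.0/0.04840)·0.709²/(2·9.81) = 10.46 m
Δp = ρg·h_f = 912.0·9.81·10.46 = 93.54 kPa

Δp ≈ 93.5 kPa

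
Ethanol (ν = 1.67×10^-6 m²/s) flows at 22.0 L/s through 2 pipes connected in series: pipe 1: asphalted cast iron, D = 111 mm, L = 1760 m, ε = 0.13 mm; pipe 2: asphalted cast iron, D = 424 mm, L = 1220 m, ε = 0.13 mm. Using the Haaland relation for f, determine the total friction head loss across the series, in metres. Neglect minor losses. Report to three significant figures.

Pipe 1: V = 2.273 m/s, Re = 1.51×10^5, ε/D = 0.00117, f = 0.02190, h_1 = f(L/D)V²/2g = 91.47 m
Pipe 2: V = 0.1558 m/s, Re = 3.96×10^4, ε/D = 3.07×10^-4, f = 0.02266, h_2 = f(L/D)V²/2g = 0.08068 m
Series → Q common, losses add: H = Σh = 91.55 m

H ≈ 91.6 m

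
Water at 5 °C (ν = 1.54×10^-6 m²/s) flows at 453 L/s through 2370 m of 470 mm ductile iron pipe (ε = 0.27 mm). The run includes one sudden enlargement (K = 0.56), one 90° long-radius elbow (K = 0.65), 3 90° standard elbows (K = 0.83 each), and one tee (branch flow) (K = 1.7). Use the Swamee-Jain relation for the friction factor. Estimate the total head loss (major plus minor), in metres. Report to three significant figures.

V = 4Q/(πD²) = 2.611 m/s; V²/2g = 0.3475 m
Re = 7.97×10^5, ε/D = 5.74×10^-4 → f = 0.01790 (Swamee-Jain)
Major: h_f = f(L/D)·V²/2g = 0.01790·5043·0.3475 = 31.37 m
Minor: ΣK = 5.40; h_m = ΣK·V²/2g = 1.876 m
Total H_L = 31.37 + 1.876 = 33.25 m

H_L ≈ 33.2 m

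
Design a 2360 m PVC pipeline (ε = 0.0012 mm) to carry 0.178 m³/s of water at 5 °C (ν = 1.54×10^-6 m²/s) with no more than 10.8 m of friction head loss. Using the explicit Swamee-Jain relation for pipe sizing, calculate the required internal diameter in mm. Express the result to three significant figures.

Swamee-Jain (Type III): D = 0.66·[ε^1.25·(LQ²/(gh_f))^4.75 + ν·Q^9.4·(L/(gh_f))^5.2]^0.04
LQ²/(gh_f) = 0.7058; L/(gh_f) = 22.28
Term 1 = ε^1.25·(…)^4.75 = 7.59×10^-9; Term 2 = ν·Q^9.4·(…)^5.2 = 1.41×10^-6
D = 0.66·(7.59×10^-9 + 1.41×10^-6)^0.04 = 0.3852 m = 385 mm
Check: V = 1.53 m/s, Re = 3.82×10^5, f = 0.01379, h_f = 10.0 m ≈ 10.8 m ✓

D ≈ 385 mm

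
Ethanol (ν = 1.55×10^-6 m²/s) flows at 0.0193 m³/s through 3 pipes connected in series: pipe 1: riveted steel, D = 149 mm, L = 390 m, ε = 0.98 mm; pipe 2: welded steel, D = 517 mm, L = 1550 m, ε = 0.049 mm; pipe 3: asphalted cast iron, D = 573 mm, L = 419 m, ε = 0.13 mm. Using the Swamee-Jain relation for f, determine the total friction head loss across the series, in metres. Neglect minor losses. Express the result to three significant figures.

Pipe 1: V = 1.107 m/s, Re = 1.06×10^5, ε/D = 0.00658, f = 0.03404, h_1 = f(L/D)V²/2g = 5.563 m
Pipe 2: V = 0.09194 m/s, Re = 3.07×10^4, ε/D = 9.48×10^-5, f = 0.02355, h_2 = f(L/D)V²/2g = 0.03041 m
Pipe 3: V = 0.07484 m/s, Re = 2.77×10^4, ε/D = 2.27×10^-4, f = 0.02449, h_3 = f(L/D)V²/2g = 0.005113 m
Series → Q common, losses add: H = Σh = 5.599 m

H ≈ 5.60 m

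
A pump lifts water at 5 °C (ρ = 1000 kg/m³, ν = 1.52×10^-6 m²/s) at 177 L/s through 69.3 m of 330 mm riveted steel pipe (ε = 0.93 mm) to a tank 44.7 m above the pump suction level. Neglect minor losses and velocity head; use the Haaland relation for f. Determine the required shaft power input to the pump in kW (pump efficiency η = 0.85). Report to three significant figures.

P_shaft ≈ 93.8 kW

V = 4Q/(πD²) = 2.069 m/s; Re = 4.49×10^5; ε/D = 0.00282; f = 0.02605
h_f = f(L/D)V²/2g = 1.194 m
Total head H = z + h_f = 44.7 + 1.194 = 45.89 m
P_hyd = ρgQH = 1000·9.81·0.177·45.89 = 79.69 kW
P_shaft = P_hyd/η = 79.69/0.85 = 93.75 kW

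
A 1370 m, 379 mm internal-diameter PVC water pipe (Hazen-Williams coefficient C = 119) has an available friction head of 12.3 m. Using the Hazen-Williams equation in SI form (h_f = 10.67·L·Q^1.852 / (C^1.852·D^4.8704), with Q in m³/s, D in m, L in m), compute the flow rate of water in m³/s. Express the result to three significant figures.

Q ≈ 0.203 m³/s

Rearranging: Q = [h_f·C^1.852·D^4.8704 / (10.67·L)]^(1/1.852)
Q = [12.3·119^1.852·0.379^4.8704 / (10.67·1370)]^0.540 = 0.2028 m³/s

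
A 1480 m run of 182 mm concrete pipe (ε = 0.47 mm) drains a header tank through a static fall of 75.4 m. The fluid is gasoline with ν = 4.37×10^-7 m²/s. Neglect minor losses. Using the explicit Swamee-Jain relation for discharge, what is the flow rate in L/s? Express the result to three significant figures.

Q ≈ 69.9 L/s

Swamee-Jain (Type II): Q = -0.965·√(gD⁵h_f/L)·ln[ε/(3.7D) + √(3.17ν²L/(gD³h_f))]
√(gD⁵h_f/L) = √(9.81·0.182⁵·75.4/1480) = 0.009990
ε/(3.7D) = 6.98×10^-4; √(3.17ν²L/(gD³h_f)) = 1.42×10^-5
Q = -0.965·0.009990·ln(7.121×10^-4) = 0.06987 m³/s
Check: V = 2.69 m/s, Re = 1.12×10^6, f = 0.02530, h_f = 75.6 m ≈ 75.4 m ✓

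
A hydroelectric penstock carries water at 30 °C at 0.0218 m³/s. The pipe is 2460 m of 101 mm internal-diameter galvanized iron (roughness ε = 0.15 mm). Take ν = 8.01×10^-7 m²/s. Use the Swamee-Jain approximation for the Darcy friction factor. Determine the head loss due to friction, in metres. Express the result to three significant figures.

V = 4Q/(πD²) = 4·0.0218/(π·0.101²) = 2.721 m/s
Re = VD/ν = 2.721·0.101/8.01×10^-7 = 3.43×10^5 → turbulent
ε/D = 0.15/101 = 0.00149
Swamee-Jain: f = 0.02246
h_f = f(L/D)V²/(2g) = 0.02246·(2460/0.101)·2.721²/(2·9.81) = 206.5 m

h_f ≈ 206 m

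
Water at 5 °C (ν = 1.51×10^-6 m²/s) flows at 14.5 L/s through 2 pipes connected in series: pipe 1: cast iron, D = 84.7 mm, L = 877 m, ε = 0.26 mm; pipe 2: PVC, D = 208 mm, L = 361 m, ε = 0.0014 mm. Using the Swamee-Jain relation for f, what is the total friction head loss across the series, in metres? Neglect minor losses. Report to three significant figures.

Pipe 1: V = 2.573 m/s, Re = 1.44×10^5, ε/D = 0.00307, f = 0.02745, h_1 = f(L/D)V²/2g = 95.95 m
Pipe 2: V = 0.4267 m/s, Re = 5.88×10^4, ε/D = 6.73×10^-6, f = 0.02005, h_2 = f(L/D)V²/2g = 0.3230 m
Series → Q common, losses add: H = Σh = 96.27 m

H ≈ 96.3 m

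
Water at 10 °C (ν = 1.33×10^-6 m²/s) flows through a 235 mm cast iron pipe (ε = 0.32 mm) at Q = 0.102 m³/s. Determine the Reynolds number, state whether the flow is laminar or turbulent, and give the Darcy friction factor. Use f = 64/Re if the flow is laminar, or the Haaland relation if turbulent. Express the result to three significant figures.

Re ≈ 4.16×10^5; turbulent; f ≈ 0.0217

V = 4Q/(πD²) = 2.352 m/s
Re = VD/ν = 2.352·0.235/1.33×10^-6 = 4.16×10^5
Re > 4000 → turbulent; ε/D = 0.00136
Haaland: f = 0.02174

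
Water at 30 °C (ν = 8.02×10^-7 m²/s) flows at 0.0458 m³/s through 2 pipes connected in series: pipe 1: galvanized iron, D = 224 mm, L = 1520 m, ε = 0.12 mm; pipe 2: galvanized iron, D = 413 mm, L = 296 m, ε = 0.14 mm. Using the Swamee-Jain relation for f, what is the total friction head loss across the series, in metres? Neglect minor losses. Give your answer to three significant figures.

Pipe 1: V = 1.162 m/s, Re = 3.25×10^5, ε/D = 5.36×10^-4, f = 0.01843, h_1 = f(L/D)V²/2g = 8.612 m
Pipe 2: V = 0.3419 m/s, Re = 1.76×10^5, ε/D = 3.39×10^-4, f = 0.01829, h_2 = f(L/D)V²/2g = 0.07808 m
Series → Q common, losses add: H = Σh = 8.690 m

H ≈ 8.69 m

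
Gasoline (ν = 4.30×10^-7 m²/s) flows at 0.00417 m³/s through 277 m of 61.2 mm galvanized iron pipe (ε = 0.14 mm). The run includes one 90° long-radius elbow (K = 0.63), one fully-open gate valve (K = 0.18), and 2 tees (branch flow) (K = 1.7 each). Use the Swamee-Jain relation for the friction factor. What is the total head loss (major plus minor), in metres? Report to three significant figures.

H_L ≈ 12.1 m

V = 4Q/(πD²) = 1.418 m/s; V²/2g = 0.1024 m
Re = 2.02×10^5, ε/D = 0.00229 → f = 0.02526 (Swamee-Jain)
Major: h_f = f(L/D)·V²/2g = 0.02526·4526·0.1024 = 11.71 m
Minor: ΣK = 4.21; h_m = ΣK·V²/2g = 0.4312 m
Total H_L = 11.71 + 0.4312 = 12.14 m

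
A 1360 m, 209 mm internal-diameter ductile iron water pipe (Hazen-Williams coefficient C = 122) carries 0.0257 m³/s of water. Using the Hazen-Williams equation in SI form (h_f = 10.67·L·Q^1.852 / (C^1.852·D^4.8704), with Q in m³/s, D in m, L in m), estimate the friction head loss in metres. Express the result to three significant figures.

h_f = 10.67·1360·0.0257^1.852 / (122^1.852·0.209^4.8704) = 4.614 m

h_f ≈ 4.61 m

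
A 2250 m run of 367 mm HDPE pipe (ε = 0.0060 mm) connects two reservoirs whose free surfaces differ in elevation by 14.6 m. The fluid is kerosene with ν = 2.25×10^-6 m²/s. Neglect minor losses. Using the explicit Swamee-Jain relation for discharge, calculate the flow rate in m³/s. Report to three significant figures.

Swamee-Jain (Type II): Q = -0.965·√(gD⁵h_f/L)·ln[ε/(3.7D) + √(3.17ν²L/(gD³h_f))]
√(gD⁵h_f/L) = √(9.81·0.367⁵·14.6/2250) = 0.02059
ε/(3.7D) = 4.42×10^-6; √(3.17ν²L/(gD³h_f)) = 7.14×10^-5
Q = -0.965·0.02059·ln(7.583×10^-5) = 0.1885 m³/s
Check: V = 1.78 m/s, Re = 2.91×10^5, f = 0.01465, h_f = 14.5 m ≈ 14.6 m ✓

Q ≈ 0.188 m³/s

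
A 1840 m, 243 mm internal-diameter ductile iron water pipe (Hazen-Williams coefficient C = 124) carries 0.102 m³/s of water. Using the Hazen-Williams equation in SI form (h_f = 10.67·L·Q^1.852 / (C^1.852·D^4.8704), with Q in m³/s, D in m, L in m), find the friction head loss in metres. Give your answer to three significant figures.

h_f = 10.67·1840·0.102^1.852 / (124^1.852·0.243^4.8704) = 37.35 m

h_f ≈ 37.3 m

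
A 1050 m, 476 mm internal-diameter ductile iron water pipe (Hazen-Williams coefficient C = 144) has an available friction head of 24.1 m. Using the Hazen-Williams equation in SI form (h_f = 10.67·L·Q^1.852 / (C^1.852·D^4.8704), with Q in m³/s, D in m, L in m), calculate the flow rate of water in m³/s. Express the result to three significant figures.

Rearranging: Q = [h_f·C^1.852·D^4.8704 / (10.67·L)]^(1/1.852)
Q = [24.1·144^1.852·0.476^4.8704 / (10.67·1050)]^0.540 = 0.7418 m³/s

Q ≈ 0.742 m³/s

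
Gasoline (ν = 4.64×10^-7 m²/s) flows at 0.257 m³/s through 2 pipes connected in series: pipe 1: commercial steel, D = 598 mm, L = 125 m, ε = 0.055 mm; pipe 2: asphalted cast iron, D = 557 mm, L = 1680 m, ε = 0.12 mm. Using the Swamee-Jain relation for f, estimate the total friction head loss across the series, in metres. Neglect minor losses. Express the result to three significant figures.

Pipe 1: V = 0.9150 m/s, Re = 1.18×10^6, ε/D = 9.20×10^-5, f = 0.01321, h_1 = f(L/D)V²/2g = 0.1178 m
Pipe 2: V = 1.055 m/s, Re = 1.27×10^6, ε/D = 2.15×10^-4, f = 0.01476, h_2 = f(L/D)V²/2g = 2.525 m
Series → Q common, losses add: H = Σh = 2.642 m

H ≈ 2.64 m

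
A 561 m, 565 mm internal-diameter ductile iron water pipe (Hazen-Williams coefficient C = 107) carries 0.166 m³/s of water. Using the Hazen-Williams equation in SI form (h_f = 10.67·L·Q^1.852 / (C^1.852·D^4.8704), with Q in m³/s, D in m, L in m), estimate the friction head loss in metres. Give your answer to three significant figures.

h_f ≈ 0.605 m

h_f = 10.67·561·0.166^1.852 / (107^1.852·0.565^4.8704) = 0.6053 m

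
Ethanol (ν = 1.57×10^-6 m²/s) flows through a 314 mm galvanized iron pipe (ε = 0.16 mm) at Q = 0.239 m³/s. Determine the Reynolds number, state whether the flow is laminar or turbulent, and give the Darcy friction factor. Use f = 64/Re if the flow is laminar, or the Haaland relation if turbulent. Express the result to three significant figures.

V = 4Q/(πD²) = 3.086 m/s
Re = VD/ν = 3.086·0.314/1.57×10^-6 = 6.17×10^5
Re > 4000 → turbulent; ε/D = 5.10×10^-4
Haaland: f = 0.01749

Re ≈ 6.17×10^5; turbulent; f ≈ 0.0175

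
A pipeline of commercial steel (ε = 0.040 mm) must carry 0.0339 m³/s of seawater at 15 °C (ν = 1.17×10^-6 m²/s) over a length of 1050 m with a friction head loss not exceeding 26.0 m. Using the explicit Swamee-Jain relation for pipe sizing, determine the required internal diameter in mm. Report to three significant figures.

Swamee-Jain (Type III): D = 0.66·[ε^1.25·(LQ²/(gh_f))^4.75 + ν·Q^9.4·(L/(gh_f))^5.2]^0.04
LQ²/(gh_f) = 0.004731; L/(gh_f) = 4.117
Term 1 = ε^1.25·(…)^4.75 = 2.87×10^-17; Term 2 = ν·Q^9.4·(…)^5.2 = 2.80×10^-17
D = 0.66·(2.87×10^-17 + 2.80×10^-17)^0.04 = 0.1478 m = 148 mm
Check: V = 1.98 m/s, Re = 2.50×10^5, f = 0.01717, h_f = 24.3 m ≈ 26.0 m ✓

D ≈ 148 mm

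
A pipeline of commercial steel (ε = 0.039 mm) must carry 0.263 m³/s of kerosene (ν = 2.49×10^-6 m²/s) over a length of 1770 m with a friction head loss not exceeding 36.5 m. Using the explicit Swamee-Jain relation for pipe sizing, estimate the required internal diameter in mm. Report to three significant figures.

D ≈ 338 mm

Swamee-Jain (Type III): D = 0.66·[ε^1.25·(LQ²/(gh_f))^4.75 + ν·Q^9.4·(L/(gh_f))^5.2]^0.04
LQ²/(gh_f) = 0.3419; L/(gh_f) = 4.943
Term 1 = ε^1.25·(…)^4.75 = 1.88×10^-8; Term 2 = ν·Q^9.4·(…)^5.2 = 3.57×10^-8
D = 0.66·(1.88×10^-8 + 3.57×10^-8)^0.04 = 0.3381 m = 338 mm
Check: V = 2.93 m/s, Re = 3.98×10^5, f = 0.01503, h_f = 34.4 m ≈ 36.5 m ✓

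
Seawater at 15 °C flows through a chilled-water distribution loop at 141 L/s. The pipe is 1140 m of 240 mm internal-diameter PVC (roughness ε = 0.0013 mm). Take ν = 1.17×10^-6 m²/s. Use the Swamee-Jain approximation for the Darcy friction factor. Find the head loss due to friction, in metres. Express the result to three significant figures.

V = 4Q/(πD²) = 4·0.141/(π·0.240²) = 3.117 m/s
Re = VD/ν = 3.117·0.240/1.17×10^-6 = 6.39×10^5 → turbulent
ε/D = 0.0013/240 = 5.42×10^-6
Swamee-Jain: f = 0.01264
h_f = f(L/D)V²/(2g) = 0.01264·(1140/0.240)·3.117²/(2·9.81) = 29.72 m

h_f ≈ 29.7 m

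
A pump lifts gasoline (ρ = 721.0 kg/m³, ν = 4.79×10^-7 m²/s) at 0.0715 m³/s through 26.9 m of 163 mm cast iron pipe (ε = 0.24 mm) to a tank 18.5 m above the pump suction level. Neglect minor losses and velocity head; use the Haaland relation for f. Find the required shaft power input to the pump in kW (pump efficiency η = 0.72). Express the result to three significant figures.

V = 4Q/(πD²) = 3.426 m/s; Re = 1.17×10^6; ε/D = 0.00147; f = 0.02184
h_f = f(L/D)V²/2g = 2.157 m
Total head H = z + h_f = 18.5 + 2.157 = 20.66 m
P_hyd = ρgQH = 721.0·9.81·0.0715·20.66 = 10.45 kW
P_shaft = P_hyd/η = 10.45/0.72 = 14.51 kW

P_shaft ≈ 14.5 kW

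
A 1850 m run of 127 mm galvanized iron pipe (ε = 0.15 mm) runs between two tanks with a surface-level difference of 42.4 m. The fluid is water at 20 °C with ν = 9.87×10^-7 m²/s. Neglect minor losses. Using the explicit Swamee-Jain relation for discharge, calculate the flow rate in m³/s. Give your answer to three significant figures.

Q ≈ 0.0206 m³/s

Swamee-Jain (Type II): Q = -0.965·√(gD⁵h_f/L)·ln[ε/(3.7D) + √(3.17ν²L/(gD³h_f))]
√(gD⁵h_f/L) = √(9.81·0.127⁵·42.4/1850) = 0.002725
ε/(3.7D) = 3.19×10^-4; √(3.17ν²L/(gD³h_f)) = 8.19×10^-5
Q = -0.965·0.002725·ln(4.011×10^-4) = 0.02057 m³/s
Check: V = 1.62 m/s, Re = 2.09×10^5, f = 0.02183, h_f = 42.7 m ≈ 42.4 m ✓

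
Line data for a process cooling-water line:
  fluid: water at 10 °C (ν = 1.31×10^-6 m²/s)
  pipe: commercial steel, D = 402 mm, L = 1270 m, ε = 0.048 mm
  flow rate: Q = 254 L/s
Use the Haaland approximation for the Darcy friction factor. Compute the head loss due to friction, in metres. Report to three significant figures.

h_f ≈ 9.14 m

V = 4Q/(πD²) = 4·0.254/(π·0.402²) = 2.001 m/s
Re = VD/ν = 2.001·0.402/1.31×10^-6 = 6.14×10^5 → turbulent
ε/D = 0.048/402 = 1.19×10^-4
Haaland: f = 0.01418
h_f = f(L/D)V²/(2g) = 0.01418·(1270/0.402)·2.001²/(2·9.81) = 9.142 m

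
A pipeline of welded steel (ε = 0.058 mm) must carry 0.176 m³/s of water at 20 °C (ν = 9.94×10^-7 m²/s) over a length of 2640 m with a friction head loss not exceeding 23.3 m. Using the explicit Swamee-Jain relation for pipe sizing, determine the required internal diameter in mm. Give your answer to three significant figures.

Swamee-Jain (Type III): D = 0.66·[ε^1.25·(LQ²/(gh_f))^4.75 + ν·Q^9.4·(L/(gh_f))^5.2]^0.04
LQ²/(gh_f) = 0.3578; L/(gh_f) = 11.55
Term 1 = ε^1.25·(…)^4.75 = 3.84×10^-8; Term 2 = ν·Q^9.4·(…)^5.2 = 2.70×10^-8
D = 0.66·(3.84×10^-8 + 2.70×10^-8)^0.04 = 0.3405 m = 341 mm
Check: V = 1.93 m/s, Re = 6.62×10^5, f = 0.01486, h_f = 21.9 m ≈ 23.3 m ✓

D ≈ 341 mm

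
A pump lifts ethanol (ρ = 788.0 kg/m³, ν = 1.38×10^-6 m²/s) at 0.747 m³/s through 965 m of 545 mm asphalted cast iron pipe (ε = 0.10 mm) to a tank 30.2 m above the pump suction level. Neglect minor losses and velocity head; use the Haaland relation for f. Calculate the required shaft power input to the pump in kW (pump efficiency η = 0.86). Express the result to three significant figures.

V = 4Q/(πD²) = 3.202 m/s; Re = 1.26×10^6; ε/D = 1.83×10^-4; f = 0.01424
h_f = f(L/D)V²/2g = 13.18 m
Total head H = z + h_f = 30.2 + 13.18 = 43.38 m
P_hyd = ρgQH = 788.0·9.81·0.747·43.38 = 250.5 kW
P_shaft = P_hyd/η = 250.5/0.86 = 291.3 kW

P_shaft ≈ 291 kW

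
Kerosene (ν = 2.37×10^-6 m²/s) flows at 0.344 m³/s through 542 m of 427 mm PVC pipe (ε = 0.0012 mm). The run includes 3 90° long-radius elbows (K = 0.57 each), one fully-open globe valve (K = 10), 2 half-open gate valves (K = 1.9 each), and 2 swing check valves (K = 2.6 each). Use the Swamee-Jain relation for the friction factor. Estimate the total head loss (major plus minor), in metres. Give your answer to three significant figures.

H_L ≈ 11.1 m

V = 4Q/(πD²) = 2.402 m/s; V²/2g = 0.2941 m
Re = 4.33×10^5, ε/D = 2.81×10^-6 → f = 0.01348 (Swamee-Jain)
Major: h_f = f(L/D)·V²/2g = 0.01348·1269·0.2941 = 5.031 m
Minor: ΣK = 20.7; h_m = ΣK·V²/2g = 6.091 m
Total H_L = 5.031 + 6.091 = 11.12 m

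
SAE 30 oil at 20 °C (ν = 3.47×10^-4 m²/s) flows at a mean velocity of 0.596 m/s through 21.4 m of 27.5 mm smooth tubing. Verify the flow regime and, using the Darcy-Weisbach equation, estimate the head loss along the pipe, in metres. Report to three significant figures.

h_f ≈ 19.1 m

Re = VD/ν = 0.596·0.02750/3.47×10^-4 = 47.2 → laminar (Re < 2300)
f = 64/Re = 1.355
h_f = f(L/D)V²/(2g) = 1.355·(21.4/0.02750)·0.596²/(2·9.81) = 19.09 m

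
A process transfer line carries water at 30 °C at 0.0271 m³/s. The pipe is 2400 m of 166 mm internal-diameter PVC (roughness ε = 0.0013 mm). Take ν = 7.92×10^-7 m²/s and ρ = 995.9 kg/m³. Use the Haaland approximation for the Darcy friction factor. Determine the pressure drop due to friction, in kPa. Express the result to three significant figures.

V = 4Q/(πD²) = 4·0.0271/(π·0.166²) = 1.252 m/s
Re = VD/ν = 1.252·0.166/7.92×10^-7 = 2.62×10^5 → turbulent
ε/D = 0.0013/166 = 7.83×10^-6
Haaland: f = 0.01477
h_f = f(L/D)V²/(2g) = 0.01477·(2400/0.166)·1.252²/(2·9.81) = 17.06 m
Δp = ρg·h_f = 995.9·9.81·17.06 = 166.7 kPa

Δp ≈ 167 kPa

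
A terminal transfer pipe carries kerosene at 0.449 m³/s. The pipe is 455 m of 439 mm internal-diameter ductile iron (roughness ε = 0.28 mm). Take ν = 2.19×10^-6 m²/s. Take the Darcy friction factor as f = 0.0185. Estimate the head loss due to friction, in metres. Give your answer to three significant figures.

h_f ≈ 8.60 m

V = 4Q/(πD²) = 4·0.449/(π·0.439²) = 2.966 m/s
h_f = f(L/D)V²/(2g) = 0.01850·(455/0.439)·2.966²/(2·9.81) = 8.600 m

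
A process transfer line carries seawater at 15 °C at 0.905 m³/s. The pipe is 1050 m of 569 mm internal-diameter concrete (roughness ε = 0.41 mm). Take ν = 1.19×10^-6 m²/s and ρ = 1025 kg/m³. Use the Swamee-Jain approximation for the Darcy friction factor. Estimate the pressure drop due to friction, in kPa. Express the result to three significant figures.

Δp ≈ 221 kPa

V = 4Q/(πD²) = 4·0.905/(π·0.569²) = 3.559 m/s
Re = VD/ν = 3.559·0.569/1.19×10^-6 = 1.70×10^6 → turbulent
ε/D = 0.41/569 = 7.21×10^-4
Swamee-Jain: f = 0.01846
h_f = f(L/D)V²/(2g) = 0.01846·(1050/0.569)·3.559²/(2·9.81) = 21.99 m
Δp = ρg·h_f = 1025·9.81·21.99 = 221.1 kPa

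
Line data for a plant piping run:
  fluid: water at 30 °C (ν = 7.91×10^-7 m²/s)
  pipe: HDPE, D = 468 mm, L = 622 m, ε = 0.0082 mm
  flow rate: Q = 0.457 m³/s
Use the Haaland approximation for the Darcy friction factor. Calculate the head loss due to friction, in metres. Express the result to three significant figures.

h_f ≈ 5.35 m

V = 4Q/(πD²) = 4·0.457/(π·0.468²) = 2.657 m/s
Re = VD/ν = 2.657·0.468/7.91×10^-7 = 1.57×10^6 → turbulent
ε/D = 0.0082/468 = 1.75×10^-5
Haaland: f = 0.01120
h_f = f(L/D)V²/(2g) = 0.01120·(622/0.468)·2.657²/(2·9.81) = 5.353 m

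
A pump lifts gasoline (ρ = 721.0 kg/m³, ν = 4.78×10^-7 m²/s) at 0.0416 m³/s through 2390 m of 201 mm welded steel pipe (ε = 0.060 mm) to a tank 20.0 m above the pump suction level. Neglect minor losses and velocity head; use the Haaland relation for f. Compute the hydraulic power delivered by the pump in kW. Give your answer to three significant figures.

V = 4Q/(πD²) = 1.311 m/s; Re = 5.51×10^5; ε/D = 2.99×10^-4; f = 0.01604
h_f = f(L/D)V²/2g = 16.71 m
Total head H = z + h_f = 20.0 + 16.71 = 36.71 m
P_hyd = ρgQH = 721.0·9.81·0.0416·36.71 = 10.80 kW

P_hyd ≈ 10.8 kW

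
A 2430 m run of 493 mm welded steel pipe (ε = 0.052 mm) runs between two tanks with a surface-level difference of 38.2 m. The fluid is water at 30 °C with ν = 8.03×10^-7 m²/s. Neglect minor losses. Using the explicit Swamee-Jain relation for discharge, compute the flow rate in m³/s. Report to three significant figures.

Swamee-Jain (Type II): Q = -0.965·√(gD⁵h_f/L)·ln[ε/(3.7D) + √(3.17ν²L/(gD³h_f))]
√(gD⁵h_f/L) = √(9.81·0.493⁵·38.2/2430) = 0.06702
ε/(3.7D) = 2.85×10^-5; √(3.17ν²L/(gD³h_f)) = 1.05×10^-5
Q = -0.965·0.06702·ln(3.902×10^-5) = 0.6565 m³/s
Check: V = 3.44 m/s, Re = 2.11×10^6, f = 0.01294, h_f = 38.4 m ≈ 38.2 m ✓

Q ≈ 0.656 m³/s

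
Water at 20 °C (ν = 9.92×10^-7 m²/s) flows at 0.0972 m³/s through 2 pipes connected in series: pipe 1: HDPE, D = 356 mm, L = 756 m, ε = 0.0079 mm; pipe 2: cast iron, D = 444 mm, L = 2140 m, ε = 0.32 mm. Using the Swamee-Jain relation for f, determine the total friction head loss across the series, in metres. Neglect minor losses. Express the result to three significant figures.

H ≈ 3.36 m

Pipe 1: V = 0.9765 m/s, Re = 3.50×10^5, ε/D = 2.22×10^-5, f = 0.01425, h_1 = f(L/D)V²/2g = 1.470 m
Pipe 2: V = 0.6278 m/s, Re = 2.81×10^5, ε/D = 7.21×10^-4, f = 0.01957, h_2 = f(L/D)V²/2g = 1.894 m
Series → Q common, losses add: H = Σh = 3.365 m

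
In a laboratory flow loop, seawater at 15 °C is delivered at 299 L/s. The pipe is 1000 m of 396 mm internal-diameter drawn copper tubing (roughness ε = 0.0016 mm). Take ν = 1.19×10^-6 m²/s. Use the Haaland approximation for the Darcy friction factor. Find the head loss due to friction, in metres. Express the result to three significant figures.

V = 4Q/(πD²) = 4·0.299/(π·0.396²) = 2.428 m/s
Re = VD/ν = 2.428·0.396/1.19×10^-6 = 8.08×10^5 → turbulent
ε/D = 0.0016/396 = 4.04×10^-6
Haaland: f = 0.01207
h_f = f(L/D)V²/(2g) = 0.01207·(1000/0.396)·2.428²/(2·9.81) = 9.157 m

h_f ≈ 9.16 m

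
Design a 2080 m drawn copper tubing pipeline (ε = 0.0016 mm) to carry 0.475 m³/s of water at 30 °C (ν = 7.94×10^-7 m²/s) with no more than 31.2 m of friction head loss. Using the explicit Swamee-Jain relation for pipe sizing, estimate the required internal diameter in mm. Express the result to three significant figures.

Swamee-Jain (Type III): D = 0.66·[ε^1.25·(LQ²/(gh_f))^4.75 + ν·Q^9.4·(L/(gh_f))^5.2]^0.04
LQ²/(gh_f) = 1.533; L/(gh_f) = 6.796
Term 1 = ε^1.25·(…)^4.75 = 4.33×10^-7; Term 2 = ν·Q^9.4·(…)^5.2 = 1.54×10^-5
D = 0.66·(4.33×10^-7 + 1.54×10^-5)^0.04 = 0.4242 m = 424 mm
Check: V = 3.36 m/s, Re = 1.80×10^6, f = 0.01068, h_f = 30.2 m ≈ 31.2 m ✓

D ≈ 424 mm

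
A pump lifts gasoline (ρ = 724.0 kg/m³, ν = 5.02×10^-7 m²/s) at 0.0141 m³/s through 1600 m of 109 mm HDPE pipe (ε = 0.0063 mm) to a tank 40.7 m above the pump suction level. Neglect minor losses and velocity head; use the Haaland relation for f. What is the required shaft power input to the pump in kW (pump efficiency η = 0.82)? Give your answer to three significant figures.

P_shaft ≈ 8.03 kW

V = 4Q/(πD²) = 1.511 m/s; Re = 3.28×10^5; ε/D = 5.78×10^-5; f = 0.01464
h_f = f(L/D)V²/2g = 25.02 m
Total head H = z + h_f = 40.7 + 25.02 = 65.72 m
P_hyd = ρgQH = 724.0·9.81·0.0141·65.72 = 6.581 kW
P_shaft = P_hyd/η = 6.581/0.82 = 8.026 kW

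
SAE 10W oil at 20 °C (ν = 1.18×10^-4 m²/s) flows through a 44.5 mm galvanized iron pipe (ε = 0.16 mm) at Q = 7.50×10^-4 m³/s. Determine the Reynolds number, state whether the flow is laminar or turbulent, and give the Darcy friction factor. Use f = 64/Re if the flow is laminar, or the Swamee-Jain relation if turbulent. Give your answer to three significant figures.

Re ≈ 182; laminar; f = 64/Re ≈ 0.352

V = 4Q/(πD²) = 0.4822 m/s
Re = VD/ν = 0.4822·0.0445/1.18×10^-4 = 182
Re < 2300 → laminar → f = 64/Re = 0.3519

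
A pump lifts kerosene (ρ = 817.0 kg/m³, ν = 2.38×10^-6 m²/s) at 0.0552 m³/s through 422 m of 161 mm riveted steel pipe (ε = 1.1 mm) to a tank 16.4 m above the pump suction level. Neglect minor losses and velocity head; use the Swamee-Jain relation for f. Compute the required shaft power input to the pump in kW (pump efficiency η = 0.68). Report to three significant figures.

P_shaft ≈ 32.4 kW

V = 4Q/(πD²) = 2.711 m/s; Re = 1.83×10^5; ε/D = 0.00683; f = 0.03405
h_f = f(L/D)V²/2g = 33.44 m
Total head H = z + h_f = 16.4 + 33.44 = 49.84 m
P_hyd = ρgQH = 817.0·9.81·0.0552·49.84 = 22.05 kW
P_shaft = P_hyd/η = 22.05/0.68 = 32.43 kW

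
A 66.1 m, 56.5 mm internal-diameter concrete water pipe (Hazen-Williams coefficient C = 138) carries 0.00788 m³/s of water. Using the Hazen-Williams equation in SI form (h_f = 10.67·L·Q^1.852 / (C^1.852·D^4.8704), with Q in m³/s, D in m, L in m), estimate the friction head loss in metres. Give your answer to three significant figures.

h_f ≈ 11.7 m

h_f = 10.67·66.1·0.00788^1.852 / (138^1.852·0.0565^4.8704) = 11.69 m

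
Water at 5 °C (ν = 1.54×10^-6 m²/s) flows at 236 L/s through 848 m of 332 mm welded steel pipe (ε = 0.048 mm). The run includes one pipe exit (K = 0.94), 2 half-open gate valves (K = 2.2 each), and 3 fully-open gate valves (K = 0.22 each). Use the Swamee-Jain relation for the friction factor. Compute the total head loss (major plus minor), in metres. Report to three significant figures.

V = 4Q/(πD²) = 2.726 m/s; V²/2g = 0.3788 m
Re = 5.88×10^5, ε/D = 1.45×10^-4 → f = 0.01473 (Swamee-Jain)
Major: h_f = f(L/D)·V²/2g = 0.01473·2554·0.3788 = 14.25 m
Minor: ΣK = 6.00; h_m = ΣK·V²/2g = 2.273 m
Total H_L = 14.25 + 2.273 = 16.53 m

H_L ≈ 16.5 m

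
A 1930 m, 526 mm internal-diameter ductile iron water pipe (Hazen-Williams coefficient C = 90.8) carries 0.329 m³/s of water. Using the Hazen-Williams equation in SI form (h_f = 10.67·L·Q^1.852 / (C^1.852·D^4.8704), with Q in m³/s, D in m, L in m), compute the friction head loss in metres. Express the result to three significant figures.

h_f ≈ 14.2 m

h_f = 10.67·1930·0.329^1.852 / (90.8^1.852·0.526^4.8704) = 14.19 m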